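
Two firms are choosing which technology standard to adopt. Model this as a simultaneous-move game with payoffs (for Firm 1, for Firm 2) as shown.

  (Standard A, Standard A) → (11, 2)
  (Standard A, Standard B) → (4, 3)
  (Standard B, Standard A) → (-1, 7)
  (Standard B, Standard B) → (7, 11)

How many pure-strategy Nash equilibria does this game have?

Both Standard B: Firm 1 gets 7 (best alternative 4); Firm 2 gets 11 (best alternative 7). Neither deviates — NE.
Both Standard A is not a NE: Firm 2 would switch to Standard B (3 > 2).
No other cell survives both best-response checks, so there is 1 pure NE.

1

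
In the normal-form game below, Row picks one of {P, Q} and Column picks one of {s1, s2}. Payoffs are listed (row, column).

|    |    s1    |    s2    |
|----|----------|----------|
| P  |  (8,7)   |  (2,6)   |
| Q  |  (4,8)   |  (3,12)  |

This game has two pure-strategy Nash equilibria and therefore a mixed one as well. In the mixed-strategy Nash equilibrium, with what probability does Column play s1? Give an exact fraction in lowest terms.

Column's mix q on s1 must make Row indifferent between P and Q.
Row's payoff from P: 8q + 2(1−q). From Q: 4q + 3(1−q).
Set equal: 4q = 1(1−q) → q = 1/5.

1/5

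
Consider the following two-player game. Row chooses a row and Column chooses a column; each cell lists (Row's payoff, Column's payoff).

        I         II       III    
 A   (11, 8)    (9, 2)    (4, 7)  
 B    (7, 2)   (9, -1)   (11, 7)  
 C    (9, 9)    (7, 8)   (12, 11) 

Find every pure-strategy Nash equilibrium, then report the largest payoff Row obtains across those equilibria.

12

(A, I) is a pure NE (Row: 11 ≥ 9; Column: 8 ≥ 7). Row gets 11.
(C, III) is a pure NE (Row: 12 ≥ 11; Column: 11 ≥ 9). Row gets 12.
Every other cell has a profitable deviation for at least one player. Highest of {11, 12} is 12.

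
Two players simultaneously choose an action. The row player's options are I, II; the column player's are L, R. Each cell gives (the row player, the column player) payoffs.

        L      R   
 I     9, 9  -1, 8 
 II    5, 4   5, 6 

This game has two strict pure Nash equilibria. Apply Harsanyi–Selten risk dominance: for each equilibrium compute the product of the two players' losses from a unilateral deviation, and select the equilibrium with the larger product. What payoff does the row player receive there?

5

At (I, L): the row player loses 9 − 5 = 4 by deviating; the column player loses 9 − 8 = 1. Product = 4·1 = 4.
At (II, R): the row player loses 5 − (-1) = 6 by deviating; the column player loses 6 − 4 = 2. Product = 6·2 = 12.
12 > 4, so (II, R) is risk-dominant. The row player's payoff there is 5.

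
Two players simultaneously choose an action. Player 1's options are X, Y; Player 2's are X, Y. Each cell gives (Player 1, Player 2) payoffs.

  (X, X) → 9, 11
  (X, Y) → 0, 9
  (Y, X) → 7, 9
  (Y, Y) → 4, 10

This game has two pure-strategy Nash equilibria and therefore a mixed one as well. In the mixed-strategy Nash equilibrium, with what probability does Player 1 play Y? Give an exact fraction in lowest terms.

2/3

Player 1's mix p on X must make Player 2 indifferent between X and Y.
Player 2's payoff from X: 11p + 9(1−p). From Y: 9p + 10(1−p).
Set equal: 2p = 1(1−p) → p = 1/3.
Probability on Y is 1 − 1/3 = 2/3.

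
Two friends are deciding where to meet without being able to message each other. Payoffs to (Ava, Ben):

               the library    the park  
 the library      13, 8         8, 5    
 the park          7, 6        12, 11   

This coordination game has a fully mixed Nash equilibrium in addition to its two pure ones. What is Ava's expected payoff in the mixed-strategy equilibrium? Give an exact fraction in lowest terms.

Ben mixes with probability q on the library, chosen so Ava is indifferent: 13q + 8(1−q) = 7q + 12(1−q) gives q = 2/5.
Ava's expected payoff (from either row, since indifferent) is 13·2/5 + 8·3/5 = 10.

10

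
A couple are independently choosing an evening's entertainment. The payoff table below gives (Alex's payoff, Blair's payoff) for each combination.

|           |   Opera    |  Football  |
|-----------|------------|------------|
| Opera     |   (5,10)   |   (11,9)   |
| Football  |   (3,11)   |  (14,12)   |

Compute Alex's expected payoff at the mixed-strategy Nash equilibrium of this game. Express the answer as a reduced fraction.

Blair mixes with probability q on Opera, chosen so Alex is indifferent: 5q + 11(1−q) = 3q + 14(1−q) gives q = 3/5.
Alex's expected payoff (from either row, since indifferent) is 5·3/5 + 11·2/5 = 37/5.

37/5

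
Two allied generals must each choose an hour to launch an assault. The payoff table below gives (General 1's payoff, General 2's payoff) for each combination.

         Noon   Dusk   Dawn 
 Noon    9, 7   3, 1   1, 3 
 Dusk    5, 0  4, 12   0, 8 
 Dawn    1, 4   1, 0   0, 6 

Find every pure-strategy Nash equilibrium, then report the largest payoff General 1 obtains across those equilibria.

9

Both Noon is a pure NE (General 1: 9 ≥ 5; General 2: 7 ≥ 3). General 1 gets 9.
Both Dusk is a pure NE (General 1: 4 ≥ 3; General 2: 12 ≥ 8). General 1 gets 4.
Every other cell has a profitable deviation for at least one player. Highest of {9, 4} is 9.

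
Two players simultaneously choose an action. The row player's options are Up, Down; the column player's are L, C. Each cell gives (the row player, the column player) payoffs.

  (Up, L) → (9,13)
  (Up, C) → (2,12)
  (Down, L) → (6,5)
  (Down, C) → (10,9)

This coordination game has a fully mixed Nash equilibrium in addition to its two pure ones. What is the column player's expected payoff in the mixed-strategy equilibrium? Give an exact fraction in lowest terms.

57/5

The row player mixes with probability p on Up, chosen so the column player is indifferent: 13p + 5(1−p) = 12p + 9(1−p) gives p = 4/5.
The column player's expected payoff is 13·4/5 + 5·1/5 = 57/5.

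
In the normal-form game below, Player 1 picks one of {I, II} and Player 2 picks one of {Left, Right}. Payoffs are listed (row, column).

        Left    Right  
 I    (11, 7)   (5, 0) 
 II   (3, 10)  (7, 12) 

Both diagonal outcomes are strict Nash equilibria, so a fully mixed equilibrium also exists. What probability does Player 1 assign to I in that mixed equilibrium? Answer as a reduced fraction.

2/9

Player 1's mix p on I must make Player 2 indifferent between Left and Right.
Player 2's payoff from Left: 7p + 10(1−p). From Right: 0p + 12(1−p).
Set equal: 7p = 2(1−p) → p = 2/9.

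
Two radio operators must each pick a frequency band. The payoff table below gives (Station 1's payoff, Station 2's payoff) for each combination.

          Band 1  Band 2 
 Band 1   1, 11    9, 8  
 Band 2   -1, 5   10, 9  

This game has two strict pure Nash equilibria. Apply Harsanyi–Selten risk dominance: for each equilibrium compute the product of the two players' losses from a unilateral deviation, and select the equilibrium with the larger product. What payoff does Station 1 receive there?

1

At both Band 1: Station 1 loses 1 − (-1) = 2 by deviating; Station 2 loses 11 − 8 = 3. Product = 2·3 = 6.
At both Band 2: Station 1 loses 10 − 9 = 1 by deviating; Station 2 loses 9 − 5 = 4. Product = 1·4 = 4.
6 > 4, so both Band 1 is risk-dominant. Station 1's payoff there is 1.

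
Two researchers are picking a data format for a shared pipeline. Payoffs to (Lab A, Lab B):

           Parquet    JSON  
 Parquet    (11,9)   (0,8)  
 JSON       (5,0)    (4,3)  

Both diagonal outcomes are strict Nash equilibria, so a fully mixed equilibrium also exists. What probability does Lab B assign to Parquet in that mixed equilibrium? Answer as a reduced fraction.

2/5

Lab B's mix q on Parquet must make Lab A indifferent between Parquet and JSON.
Lab A's payoff from Parquet: 11q + 0(1−q). From JSON: 5q + 4(1−q).
Set equal: 6q = 4(1−q) → q = 4/10 = 2/5.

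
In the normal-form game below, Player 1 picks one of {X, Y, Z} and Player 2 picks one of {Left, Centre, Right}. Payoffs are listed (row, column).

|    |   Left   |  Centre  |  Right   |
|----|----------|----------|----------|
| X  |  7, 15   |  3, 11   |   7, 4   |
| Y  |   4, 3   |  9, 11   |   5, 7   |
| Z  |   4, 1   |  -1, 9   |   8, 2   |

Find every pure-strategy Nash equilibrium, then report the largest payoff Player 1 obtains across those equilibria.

(X, Left) is a pure NE (Player 1: 7 ≥ 4; Player 2: 15 ≥ 11). Player 1 gets 7.
(Y, Centre) is a pure NE (Player 1: 9 ≥ 3; Player 2: 11 ≥ 7). Player 1 gets 9.
Every other cell has a profitable deviation for at least one player. Highest of {7, 9} is 9.

9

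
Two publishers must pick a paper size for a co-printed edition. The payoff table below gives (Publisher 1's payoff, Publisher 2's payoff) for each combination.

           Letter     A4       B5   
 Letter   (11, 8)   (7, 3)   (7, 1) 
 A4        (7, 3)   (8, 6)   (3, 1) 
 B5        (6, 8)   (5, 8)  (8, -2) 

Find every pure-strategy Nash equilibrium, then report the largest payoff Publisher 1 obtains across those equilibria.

11

Both Letter is a pure NE (Publisher 1: 11 ≥ 7; Publisher 2: 8 ≥ 3). Publisher 1 gets 11.
Both A4 is a pure NE (Publisher 1: 8 ≥ 7; Publisher 2: 6 ≥ 3). Publisher 1 gets 8.
Every other cell has a profitable deviation for at least one player. Highest of {11, 8} is 11.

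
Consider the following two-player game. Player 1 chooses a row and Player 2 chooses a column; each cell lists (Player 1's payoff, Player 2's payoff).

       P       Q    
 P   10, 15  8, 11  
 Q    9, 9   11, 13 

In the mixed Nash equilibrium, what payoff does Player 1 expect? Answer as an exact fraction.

19/2

Player 2 mixes with probability q on P, chosen so Player 1 is indifferent: 10q + 8(1−q) = 9q + 11(1−q) gives q = 3/4.
Player 1's expected payoff (from either row, since indifferent) is 10·3/4 + 8·1/4 = 19/2.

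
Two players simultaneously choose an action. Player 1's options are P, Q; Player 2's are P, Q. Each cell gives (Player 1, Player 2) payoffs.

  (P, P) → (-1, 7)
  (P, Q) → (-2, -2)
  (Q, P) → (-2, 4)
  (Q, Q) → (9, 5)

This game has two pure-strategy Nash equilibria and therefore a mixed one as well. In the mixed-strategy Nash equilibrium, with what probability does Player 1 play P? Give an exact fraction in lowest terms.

Player 1's mix p on P must make Player 2 indifferent between P and Q.
Player 2's payoff from P: 7p + 4(1−p). From Q: (-2)p + 5(1−p).
Set equal: 9p = 1(1−p) → p = 1/10.

1/10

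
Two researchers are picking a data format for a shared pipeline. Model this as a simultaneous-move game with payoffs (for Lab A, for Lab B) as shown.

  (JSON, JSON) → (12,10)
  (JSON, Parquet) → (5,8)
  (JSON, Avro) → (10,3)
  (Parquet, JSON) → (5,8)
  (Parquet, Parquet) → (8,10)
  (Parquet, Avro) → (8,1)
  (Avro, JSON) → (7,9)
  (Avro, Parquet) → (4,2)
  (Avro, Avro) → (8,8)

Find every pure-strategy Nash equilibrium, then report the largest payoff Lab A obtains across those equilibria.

12

Both JSON is a pure NE (Lab A: 12 ≥ 7; Lab B: 10 ≥ 8). Lab A gets 12.
Both Parquet is a pure NE (Lab A: 8 ≥ 5; Lab B: 10 ≥ 8). Lab A gets 8.
Every other cell has a profitable deviation for at least one player. Highest of {12, 8} is 12.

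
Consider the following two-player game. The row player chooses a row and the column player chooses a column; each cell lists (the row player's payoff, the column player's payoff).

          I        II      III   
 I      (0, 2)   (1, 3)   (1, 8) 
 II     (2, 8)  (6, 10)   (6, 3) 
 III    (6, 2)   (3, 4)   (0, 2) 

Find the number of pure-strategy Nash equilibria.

1

Both II: the row player gets 6 (best alternative 3); the column player gets 10 (best alternative 8). Neither deviates — NE.
Both I is not a NE: the row player would switch to III (6 > 0).
No other cell survives both best-response checks, so there is 1 pure NE.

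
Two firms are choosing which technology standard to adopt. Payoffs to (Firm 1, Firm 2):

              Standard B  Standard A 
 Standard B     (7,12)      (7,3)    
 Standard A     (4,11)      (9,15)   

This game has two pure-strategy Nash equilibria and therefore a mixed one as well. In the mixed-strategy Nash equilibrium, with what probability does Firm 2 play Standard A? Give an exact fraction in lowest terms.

Firm 2's mix q on Standard B must make Firm 1 indifferent between Standard B and Standard A.
Firm 1's payoff from Standard B: 7q + 7(1−q). From Standard A: 4q + 9(1−q).
Set equal: 3q = 2(1−q) → q = 2/5.
Probability on Standard A is 1 − 2/5 = 3/5.

3/5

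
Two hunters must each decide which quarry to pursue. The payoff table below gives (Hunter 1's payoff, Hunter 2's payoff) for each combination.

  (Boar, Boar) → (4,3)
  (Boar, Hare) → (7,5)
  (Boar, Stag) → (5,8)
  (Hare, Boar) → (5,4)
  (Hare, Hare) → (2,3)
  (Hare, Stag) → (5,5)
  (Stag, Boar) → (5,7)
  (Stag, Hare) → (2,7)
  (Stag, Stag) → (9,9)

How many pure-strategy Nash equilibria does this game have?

Both Stag: Hunter 1 gets 9 (best alternative 5); Hunter 2 gets 9 (best alternative 7). Neither deviates — NE.
Both Hare is not a NE: Hunter 1 would switch to Boar (7 > 2).
No other cell survives both best-response checks, so there is 1 pure NE.

1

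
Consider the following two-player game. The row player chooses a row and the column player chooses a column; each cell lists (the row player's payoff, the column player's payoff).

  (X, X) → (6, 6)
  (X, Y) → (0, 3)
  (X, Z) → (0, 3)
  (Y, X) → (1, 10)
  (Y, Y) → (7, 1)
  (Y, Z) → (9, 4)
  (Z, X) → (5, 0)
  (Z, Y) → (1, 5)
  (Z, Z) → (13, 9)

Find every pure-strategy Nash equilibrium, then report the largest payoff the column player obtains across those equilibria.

9

Both X is a pure NE (the row player: 6 ≥ 5; the column player: 6 ≥ 3). The column player gets 6.
Both Z is a pure NE (the row player: 13 ≥ 9; the column player: 9 ≥ 5). The column player gets 9.
Every other cell has a profitable deviation for at least one player. Highest of {6, 9} is 9.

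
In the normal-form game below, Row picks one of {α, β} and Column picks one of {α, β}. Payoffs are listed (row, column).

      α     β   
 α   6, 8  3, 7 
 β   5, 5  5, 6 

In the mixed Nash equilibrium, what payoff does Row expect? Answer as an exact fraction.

Column mixes with probability q on α, chosen so Row is indifferent: 6q + 3(1−q) = 5q + 5(1−q) gives q = 2/3.
Row's expected payoff (from either row, since indifferent) is 6·2/3 + 3·1/3 = 5.

5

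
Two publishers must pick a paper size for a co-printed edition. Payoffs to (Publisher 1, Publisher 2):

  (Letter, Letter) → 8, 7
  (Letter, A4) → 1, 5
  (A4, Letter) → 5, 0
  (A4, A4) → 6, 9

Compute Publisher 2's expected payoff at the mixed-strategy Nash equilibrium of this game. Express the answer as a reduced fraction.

63/11

Publisher 1 mixes with probability p on Letter, chosen so Publisher 2 is indifferent: 7p + 0(1−p) = 5p + 9(1−p) gives p = 9/11.
Publisher 2's expected payoff is 7·9/11 + 0·2/11 = 63/11.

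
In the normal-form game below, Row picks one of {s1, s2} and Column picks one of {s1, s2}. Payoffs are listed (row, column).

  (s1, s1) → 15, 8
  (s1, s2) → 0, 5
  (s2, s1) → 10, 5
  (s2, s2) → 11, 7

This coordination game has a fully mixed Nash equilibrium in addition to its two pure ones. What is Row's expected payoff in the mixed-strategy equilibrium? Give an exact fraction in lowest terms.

Column mixes with probability q on s1, chosen so Row is indifferent: 15q + 0(1−q) = 10q + 11(1−q) gives q = 11/16.
Row's expected payoff (from either row, since indifferent) is 15·11/16 + 0·5/16 = 165/16.

165/16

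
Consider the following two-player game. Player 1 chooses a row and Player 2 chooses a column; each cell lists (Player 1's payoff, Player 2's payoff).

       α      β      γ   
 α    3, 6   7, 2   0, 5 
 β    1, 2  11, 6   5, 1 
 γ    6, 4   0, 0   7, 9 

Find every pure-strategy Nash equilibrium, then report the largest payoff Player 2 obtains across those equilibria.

Both β is a pure NE (Player 1: 11 ≥ 7; Player 2: 6 ≥ 2). Player 2 gets 6.
Both γ is a pure NE (Player 1: 7 ≥ 5; Player 2: 9 ≥ 4). Player 2 gets 9.
Every other cell has a profitable deviation for at least one player. Highest of {6, 9} is 9.

9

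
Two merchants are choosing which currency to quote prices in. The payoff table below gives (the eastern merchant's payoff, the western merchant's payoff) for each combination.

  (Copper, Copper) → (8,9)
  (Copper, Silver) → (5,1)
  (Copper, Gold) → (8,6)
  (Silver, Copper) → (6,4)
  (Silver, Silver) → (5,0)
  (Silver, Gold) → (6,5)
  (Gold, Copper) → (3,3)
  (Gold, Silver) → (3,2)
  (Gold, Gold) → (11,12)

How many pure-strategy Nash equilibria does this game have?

Both Copper: the eastern merchant gets 8 (best alternative 6); the western merchant gets 9 (best alternative 6). Neither deviates — NE.
Both Gold: the eastern merchant gets 11 (best alternative 8); the western merchant gets 12 (best alternative 3). Neither deviates — NE.
Both Silver is not a NE: the western merchant would switch to Gold (5 > 0).
No other cell survives both best-response checks, so there are 2 pure NE.

2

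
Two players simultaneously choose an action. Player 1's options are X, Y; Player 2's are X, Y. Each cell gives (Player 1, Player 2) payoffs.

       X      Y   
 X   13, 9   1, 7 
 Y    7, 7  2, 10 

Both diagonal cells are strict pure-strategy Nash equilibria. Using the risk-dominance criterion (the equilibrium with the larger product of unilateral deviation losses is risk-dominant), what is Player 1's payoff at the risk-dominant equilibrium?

13

At both X: Player 1 loses 13 − 7 = 6 by deviating; Player 2 loses 9 − 7 = 2. Product = 6·2 = 12.
At both Y: Player 1 loses 2 − 1 = 1 by deviating; Player 2 loses 10 − 7 = 3. Product = 1·3 = 3.
12 > 3, so both X is risk-dominant. Player 1's payoff there is 13.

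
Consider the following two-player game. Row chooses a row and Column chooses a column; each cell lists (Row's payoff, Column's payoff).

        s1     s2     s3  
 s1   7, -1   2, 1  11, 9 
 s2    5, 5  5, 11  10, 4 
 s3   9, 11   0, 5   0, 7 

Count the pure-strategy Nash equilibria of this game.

(s1, s3): Row gets 11 (best alternative 10); Column gets 9 (best alternative 1). Neither deviates — NE.
Both s2: Row gets 5 (best alternative 2); Column gets 11 (best alternative 5). Neither deviates — NE.
(s3, s1): Row gets 9 (best alternative 7); Column gets 11 (best alternative 7). Neither deviates — NE.
Both s3 is not a NE: Row would switch to s1 (11 > 0).
No other cell survives both best-response checks, so there are 3 pure NE.

3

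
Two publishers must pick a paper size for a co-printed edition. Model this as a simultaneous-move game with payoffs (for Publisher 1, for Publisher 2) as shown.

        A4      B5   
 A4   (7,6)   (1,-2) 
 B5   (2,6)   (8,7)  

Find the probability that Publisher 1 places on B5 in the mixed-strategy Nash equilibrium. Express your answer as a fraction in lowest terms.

Publisher 1's mix p on A4 must make Publisher 2 indifferent between A4 and B5.
Publisher 2's payoff from A4: 6p + 6(1−p). From B5: (-2)p + 7(1−p).
Set equal: 8p = 1(1−p) → p = 1/9.
Probability on B5 is 1 − 1/9 = 8/9.

8/9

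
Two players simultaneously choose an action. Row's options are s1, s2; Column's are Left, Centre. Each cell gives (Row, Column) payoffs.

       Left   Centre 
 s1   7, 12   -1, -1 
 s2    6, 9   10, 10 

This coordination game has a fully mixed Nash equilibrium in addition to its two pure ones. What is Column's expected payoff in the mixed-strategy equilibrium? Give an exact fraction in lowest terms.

Row mixes with probability p on s1, chosen so Column is indifferent: 12p + 9(1−p) = (-1)p + 10(1−p) gives p = 1/14.
Column's expected payoff is 12·1/14 + 9·13/14 = 129/14.

129/14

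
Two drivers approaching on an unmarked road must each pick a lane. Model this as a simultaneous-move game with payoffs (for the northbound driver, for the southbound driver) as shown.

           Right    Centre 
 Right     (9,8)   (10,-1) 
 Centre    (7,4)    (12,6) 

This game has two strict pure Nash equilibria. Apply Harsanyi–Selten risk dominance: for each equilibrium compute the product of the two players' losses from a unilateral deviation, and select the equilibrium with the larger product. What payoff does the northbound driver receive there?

9

At both Right: the northbound driver loses 9 − 7 = 2 by deviating; the southbound driver loses 8 − (-1) = 9. Product = 2·9 = 18.
At both Centre: the northbound driver loses 12 − 10 = 2 by deviating; the southbound driver loses 6 − 4 = 2. Product = 2·2 = 4.
18 > 4, so both Right is risk-dominant. The northbound driver's payoff there is 9.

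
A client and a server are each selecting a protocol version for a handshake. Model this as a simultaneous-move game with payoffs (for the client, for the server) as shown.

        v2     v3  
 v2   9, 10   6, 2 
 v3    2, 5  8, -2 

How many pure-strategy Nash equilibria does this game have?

1

Both v2: the client gets 9 (best alternative 2); the server gets 10 (best alternative 2). Neither deviates — NE.
Both v3 is not a NE: the server would switch to v2 (5 > -2).
No other cell survives both best-response checks, so there is 1 pure NE.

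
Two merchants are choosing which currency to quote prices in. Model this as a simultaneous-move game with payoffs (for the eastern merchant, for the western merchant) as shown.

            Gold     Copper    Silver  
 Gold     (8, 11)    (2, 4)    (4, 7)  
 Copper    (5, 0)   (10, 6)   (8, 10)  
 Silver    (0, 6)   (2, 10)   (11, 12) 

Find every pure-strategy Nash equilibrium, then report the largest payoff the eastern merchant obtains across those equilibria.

11

Both Gold is a pure NE (the eastern merchant: 8 ≥ 5; the western merchant: 11 ≥ 7). The eastern merchant gets 8.
Both Silver is a pure NE (the eastern merchant: 11 ≥ 8; the western merchant: 12 ≥ 10). The eastern merchant gets 11.
Every other cell has a profitable deviation for at least one player. Highest of {8, 11} is 11.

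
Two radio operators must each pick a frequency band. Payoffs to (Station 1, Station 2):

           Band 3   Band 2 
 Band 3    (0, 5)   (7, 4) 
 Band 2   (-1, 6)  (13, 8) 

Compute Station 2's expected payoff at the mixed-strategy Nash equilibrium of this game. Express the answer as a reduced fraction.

Station 1 mixes with probability p on Band 3, chosen so Station 2 is indifferent: 5p + 6(1−p) = 4p + 8(1−p) gives p = 2/3.
Station 2's expected payoff is 5·2/3 + 6·1/3 = 16/3.

16/3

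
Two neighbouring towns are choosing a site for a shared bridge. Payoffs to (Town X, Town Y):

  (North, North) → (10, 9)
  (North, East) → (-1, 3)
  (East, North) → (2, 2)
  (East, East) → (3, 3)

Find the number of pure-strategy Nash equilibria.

2

Both North: Town X gets 10 (best alternative 2); Town Y gets 9 (best alternative 3). Neither deviates — NE.
Both East: Town X gets 3 (best alternative -1); Town Y gets 3 (best alternative 2). Neither deviates — NE.
(East, North) is not a NE: Town X would switch to North (10 > 2).
No other cell survives both best-response checks, so there are 2 pure NE.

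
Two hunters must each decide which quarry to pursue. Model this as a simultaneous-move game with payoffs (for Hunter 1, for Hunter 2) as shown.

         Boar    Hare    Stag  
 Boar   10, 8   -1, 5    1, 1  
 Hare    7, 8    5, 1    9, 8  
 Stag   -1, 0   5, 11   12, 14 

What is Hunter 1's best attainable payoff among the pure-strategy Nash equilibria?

12

Both Boar is a pure NE (Hunter 1: 10 ≥ 7; Hunter 2: 8 ≥ 5). Hunter 1 gets 10.
Both Stag is a pure NE (Hunter 1: 12 ≥ 9; Hunter 2: 14 ≥ 11). Hunter 1 gets 12.
Every other cell has a profitable deviation for at least one player. Highest of {10, 12} is 12.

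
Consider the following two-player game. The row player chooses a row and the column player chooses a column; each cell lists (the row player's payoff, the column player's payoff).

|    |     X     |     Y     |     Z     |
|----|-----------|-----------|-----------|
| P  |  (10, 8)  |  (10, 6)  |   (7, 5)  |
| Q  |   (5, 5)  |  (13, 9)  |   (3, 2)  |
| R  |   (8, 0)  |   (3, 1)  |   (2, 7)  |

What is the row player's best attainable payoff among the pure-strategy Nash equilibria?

(P, X) is a pure NE (the row player: 10 ≥ 8; the column player: 8 ≥ 6). The row player gets 10.
(Q, Y) is a pure NE (the row player: 13 ≥ 10; the column player: 9 ≥ 5). The row player gets 13.
Every other cell has a profitable deviation for at least one player. Highest of {10, 13} is 13.

13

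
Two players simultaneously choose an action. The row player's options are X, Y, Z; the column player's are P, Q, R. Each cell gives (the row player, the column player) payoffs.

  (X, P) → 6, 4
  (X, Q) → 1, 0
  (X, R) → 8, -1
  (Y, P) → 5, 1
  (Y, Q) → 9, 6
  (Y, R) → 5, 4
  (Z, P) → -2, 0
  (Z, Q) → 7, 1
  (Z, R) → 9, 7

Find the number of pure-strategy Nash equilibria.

(X, P): the row player gets 6 (best alternative 5); the column player gets 4 (best alternative 0). Neither deviates — NE.
(Y, Q): the row player gets 9 (best alternative 7); the column player gets 6 (best alternative 4). Neither deviates — NE.
(Z, R): the row player gets 9 (best alternative 8); the column player gets 7 (best alternative 1). Neither deviates — NE.
(Z, P) is not a NE: the row player would switch to X (6 > -2).
No other cell survives both best-response checks, so there are 3 pure NE.

3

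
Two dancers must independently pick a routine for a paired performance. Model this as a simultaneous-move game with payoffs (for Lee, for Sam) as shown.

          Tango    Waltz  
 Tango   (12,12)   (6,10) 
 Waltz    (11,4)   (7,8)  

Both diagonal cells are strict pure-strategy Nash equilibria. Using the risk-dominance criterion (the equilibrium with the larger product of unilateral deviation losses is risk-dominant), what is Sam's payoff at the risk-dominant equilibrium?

At both Tango: Lee loses 12 − 11 = 1 by deviating; Sam loses 12 − 10 = 2. Product = 1·2 = 2.
At both Waltz: Lee loses 7 − 6 = 1 by deviating; Sam loses 8 − 4 = 4. Product = 1·4 = 4.
4 > 2, so both Waltz is risk-dominant. Sam's payoff there is 8.

8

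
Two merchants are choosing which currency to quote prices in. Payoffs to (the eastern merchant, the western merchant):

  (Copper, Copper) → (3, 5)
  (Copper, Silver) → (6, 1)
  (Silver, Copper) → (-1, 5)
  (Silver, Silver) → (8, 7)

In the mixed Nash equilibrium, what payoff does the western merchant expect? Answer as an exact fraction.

5

The eastern merchant mixes with probability p on Copper, chosen so the western merchant is indifferent: 5p + 5(1−p) = 1p + 7(1−p) gives p = 1/3.
The western merchant's expected payoff is 5·1/3 + 5·2/3 = 5.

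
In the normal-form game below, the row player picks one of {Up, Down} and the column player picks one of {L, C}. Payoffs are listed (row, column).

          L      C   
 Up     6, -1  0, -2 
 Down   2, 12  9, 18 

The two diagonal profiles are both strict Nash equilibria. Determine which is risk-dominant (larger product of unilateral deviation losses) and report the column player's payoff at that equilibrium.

18

At (Up, L): the row player loses 6 − 2 = 4 by deviating; the column player loses -1 − (-2) = 1. Product = 4·1 = 4.
At (Down, C): the row player loses 9 − 0 = 9 by deviating; the column player loses 18 − 12 = 6. Product = 9·6 = 54.
54 > 4, so (Down, C) is risk-dominant. The column player's payoff there is 18.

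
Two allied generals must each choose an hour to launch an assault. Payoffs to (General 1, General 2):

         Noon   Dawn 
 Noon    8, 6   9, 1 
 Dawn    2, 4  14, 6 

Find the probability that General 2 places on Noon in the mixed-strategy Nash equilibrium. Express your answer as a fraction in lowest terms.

5/11

General 2's mix q on Noon must make General 1 indifferent between Noon and Dawn.
General 1's payoff from Noon: 8q + 9(1−q). From Dawn: 2q + 14(1−q).
Set equal: 6q = 5(1−q) → q = 5/11.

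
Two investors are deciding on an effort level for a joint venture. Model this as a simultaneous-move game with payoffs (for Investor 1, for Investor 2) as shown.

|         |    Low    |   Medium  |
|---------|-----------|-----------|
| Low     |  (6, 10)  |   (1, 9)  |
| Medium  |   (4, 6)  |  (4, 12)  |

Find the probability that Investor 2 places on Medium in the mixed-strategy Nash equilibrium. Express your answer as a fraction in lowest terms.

Investor 2's mix q on Low must make Investor 1 indifferent between Low and Medium.
Investor 1's payoff from Low: 6q + 1(1−q). From Medium: 4q + 4(1−q).
Set equal: 2q = 3(1−q) → q = 3/5.
Probability on Medium is 1 − 3/5 = 2/5.

2/5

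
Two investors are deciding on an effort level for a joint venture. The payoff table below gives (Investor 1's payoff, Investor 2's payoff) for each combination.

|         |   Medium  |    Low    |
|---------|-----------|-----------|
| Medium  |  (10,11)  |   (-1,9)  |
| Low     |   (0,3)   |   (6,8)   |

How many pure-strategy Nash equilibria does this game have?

Both Medium: Investor 1 gets 10 (best alternative 0); Investor 2 gets 11 (best alternative 9). Neither deviates — NE.
Both Low: Investor 1 gets 6 (best alternative -1); Investor 2 gets 8 (best alternative 3). Neither deviates — NE.
(Low, Medium) is not a NE: Investor 1 would switch to Medium (10 > 0).
No other cell survives both best-response checks, so there are 2 pure NE.

2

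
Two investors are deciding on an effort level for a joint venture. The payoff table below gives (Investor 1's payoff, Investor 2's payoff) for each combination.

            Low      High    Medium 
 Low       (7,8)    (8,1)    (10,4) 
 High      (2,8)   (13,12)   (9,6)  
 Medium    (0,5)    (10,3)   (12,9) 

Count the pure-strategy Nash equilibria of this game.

3

Both Low: Investor 1 gets 7 (best alternative 2); Investor 2 gets 8 (best alternative 4). Neither deviates — NE.
Both High: Investor 1 gets 13 (best alternative 10); Investor 2 gets 12 (best alternative 8). Neither deviates — NE.
Both Medium: Investor 1 gets 12 (best alternative 10); Investor 2 gets 9 (best alternative 5). Neither deviates — NE.
(High, Low) is not a NE: Investor 1 would switch to Low (7 > 2).
No other cell survives both best-response checks, so there are 3 pure NE.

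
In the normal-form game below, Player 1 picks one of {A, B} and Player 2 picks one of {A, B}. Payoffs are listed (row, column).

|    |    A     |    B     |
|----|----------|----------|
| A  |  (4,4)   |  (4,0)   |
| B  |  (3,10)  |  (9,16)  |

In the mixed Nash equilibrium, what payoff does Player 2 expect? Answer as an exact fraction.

32/5

Player 1 mixes with probability p on A, chosen so Player 2 is indifferent: 4p + 10(1−p) = 0p + 16(1−p) gives p = 3/5.
Player 2's expected payoff is 4·3/5 + 10·2/5 = 32/5.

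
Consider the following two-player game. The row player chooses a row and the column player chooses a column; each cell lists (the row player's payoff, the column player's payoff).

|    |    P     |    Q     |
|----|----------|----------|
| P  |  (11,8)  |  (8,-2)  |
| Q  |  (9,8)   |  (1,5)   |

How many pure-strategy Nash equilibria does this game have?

Both P: the row player gets 11 (best alternative 9); the column player gets 8 (best alternative -2). Neither deviates — NE.
Both Q is not a NE: the row player would switch to P (8 > 1).
No other cell survives both best-response checks, so there is 1 pure NE.

1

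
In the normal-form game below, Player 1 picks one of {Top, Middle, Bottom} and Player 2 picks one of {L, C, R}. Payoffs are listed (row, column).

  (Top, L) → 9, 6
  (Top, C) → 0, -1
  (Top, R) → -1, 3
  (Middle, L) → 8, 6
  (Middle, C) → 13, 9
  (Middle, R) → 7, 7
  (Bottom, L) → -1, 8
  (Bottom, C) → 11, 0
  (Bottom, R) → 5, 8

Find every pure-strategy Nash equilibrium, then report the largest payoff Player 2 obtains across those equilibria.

9

(Top, L) is a pure NE (Player 1: 9 ≥ 8; Player 2: 6 ≥ 3). Player 2 gets 6.
(Middle, C) is a pure NE (Player 1: 13 ≥ 11; Player 2: 9 ≥ 7). Player 2 gets 9.
Every other cell has a profitable deviation for at least one player. Highest of {6, 9} is 9.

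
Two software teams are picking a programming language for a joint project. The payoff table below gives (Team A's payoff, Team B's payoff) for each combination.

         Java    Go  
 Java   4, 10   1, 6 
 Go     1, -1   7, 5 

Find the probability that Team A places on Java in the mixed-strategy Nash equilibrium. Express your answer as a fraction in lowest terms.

3/5

Team A's mix p on Java must make Team B indifferent between Java and Go.
Team B's payoff from Java: 10p + (-1)(1−p). From Go: 6p + 5(1−p).
Set equal: 4p = 6(1−p) → p = 6/10 = 3/5.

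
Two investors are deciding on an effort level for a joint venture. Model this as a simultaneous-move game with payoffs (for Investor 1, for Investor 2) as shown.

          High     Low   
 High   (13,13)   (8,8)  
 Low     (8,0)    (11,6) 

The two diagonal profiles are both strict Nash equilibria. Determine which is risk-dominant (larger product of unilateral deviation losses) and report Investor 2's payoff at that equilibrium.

13

At both High: Investor 1 loses 13 − 8 = 5 by deviating; Investor 2 loses 13 − 8 = 5. Product = 5·5 = 25.
At both Low: Investor 1 loses 11 − 8 = 3 by deviating; Investor 2 loses 6 − 0 = 6. Product = 3·6 = 18.
25 > 18, so both High is risk-dominant. Investor 2's payoff there is 13.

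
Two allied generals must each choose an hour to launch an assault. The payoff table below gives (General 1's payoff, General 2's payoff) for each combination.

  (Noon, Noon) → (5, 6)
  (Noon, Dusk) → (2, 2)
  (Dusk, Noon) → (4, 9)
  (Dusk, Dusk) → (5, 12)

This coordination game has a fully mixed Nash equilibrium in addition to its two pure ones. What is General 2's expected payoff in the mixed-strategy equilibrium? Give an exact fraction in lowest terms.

54/7

General 1 mixes with probability p on Noon, chosen so General 2 is indifferent: 6p + 9(1−p) = 2p + 12(1−p) gives p = 3/7.
General 2's expected payoff is 6·3/7 + 9·4/7 = 54/7.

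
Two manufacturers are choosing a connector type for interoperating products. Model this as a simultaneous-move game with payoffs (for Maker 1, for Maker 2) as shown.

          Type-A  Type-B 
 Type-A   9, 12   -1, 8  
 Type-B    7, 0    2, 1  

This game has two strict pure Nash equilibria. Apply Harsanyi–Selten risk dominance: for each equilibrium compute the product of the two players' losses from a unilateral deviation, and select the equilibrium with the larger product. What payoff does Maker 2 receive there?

12

At both Type-A: Maker 1 loses 9 − 7 = 2 by deviating; Maker 2 loses 12 − 8 = 4. Product = 2·4 = 8.
At both Type-B: Maker 1 loses 2 − (-1) = 3 by deviating; Maker 2 loses 1 − 0 = 1. Product = 3·1 = 3.
8 > 3, so both Type-A is risk-dominant. Maker 2's payoff there is 12.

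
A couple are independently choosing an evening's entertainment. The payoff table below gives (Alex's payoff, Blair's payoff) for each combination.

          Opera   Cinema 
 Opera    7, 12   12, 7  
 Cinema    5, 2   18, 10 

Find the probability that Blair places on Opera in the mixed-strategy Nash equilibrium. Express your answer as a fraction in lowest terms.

3/4

Blair's mix q on Opera must make Alex indifferent between Opera and Cinema.
Alex's payoff from Opera: 7q + 12(1−q). From Cinema: 5q + 18(1−q).
Set equal: 2q = 6(1−q) → q = 6/8 = 3/4.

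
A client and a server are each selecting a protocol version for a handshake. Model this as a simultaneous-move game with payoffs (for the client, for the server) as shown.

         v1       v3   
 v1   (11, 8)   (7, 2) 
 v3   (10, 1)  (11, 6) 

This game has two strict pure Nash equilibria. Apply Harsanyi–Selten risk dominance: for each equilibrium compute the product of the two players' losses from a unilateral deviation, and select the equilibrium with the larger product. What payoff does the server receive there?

6

At both v1: the client loses 11 − 10 = 1 by deviating; the server loses 8 − 2 = 6. Product = 1·6 = 6.
At both v3: the client loses 11 − 7 = 4 by deviating; the server loses 6 − 1 = 5. Product = 4·5 = 20.
20 > 6, so both v3 is risk-dominant. The server's payoff there is 6.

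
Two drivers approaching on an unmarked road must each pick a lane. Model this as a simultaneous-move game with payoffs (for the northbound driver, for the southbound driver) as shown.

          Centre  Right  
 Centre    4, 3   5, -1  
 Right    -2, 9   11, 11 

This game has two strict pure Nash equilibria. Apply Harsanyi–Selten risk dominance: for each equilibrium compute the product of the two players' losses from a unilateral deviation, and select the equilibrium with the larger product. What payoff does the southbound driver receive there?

3

At both Centre: the northbound driver loses 4 − (-2) = 6 by deviating; the southbound driver loses 3 − (-1) = 4. Product = 6·4 = 24.
At both Right: the northbound driver loses 11 − 5 = 6 by deviating; the southbound driver loses 11 − 9 = 2. Product = 6·2 = 12.
24 > 12, so both Centre is risk-dominant. The southbound driver's payoff there is 3.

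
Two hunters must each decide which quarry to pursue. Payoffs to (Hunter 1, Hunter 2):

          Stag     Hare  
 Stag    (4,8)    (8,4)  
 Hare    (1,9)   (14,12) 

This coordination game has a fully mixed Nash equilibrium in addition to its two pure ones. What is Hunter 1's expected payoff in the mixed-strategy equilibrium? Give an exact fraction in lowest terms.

16/3

Hunter 2 mixes with probability q on Stag, chosen so Hunter 1 is indifferent: 4q + 8(1−q) = 1q + 14(1−q) gives q = 2/3.
Hunter 1's expected payoff (from either row, since indifferent) is 4·2/3 + 8·1/3 = 16/3.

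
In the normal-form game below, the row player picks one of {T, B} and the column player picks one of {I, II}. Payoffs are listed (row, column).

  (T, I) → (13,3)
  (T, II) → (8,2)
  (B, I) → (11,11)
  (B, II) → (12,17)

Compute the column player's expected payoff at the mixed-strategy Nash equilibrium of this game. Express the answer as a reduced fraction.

29/7

The row player mixes with probability p on T, chosen so the column player is indifferent: 3p + 11(1−p) = 2p + 17(1−p) gives p = 6/7.
The column player's expected payoff is 3·6/7 + 11·1/7 = 29/7.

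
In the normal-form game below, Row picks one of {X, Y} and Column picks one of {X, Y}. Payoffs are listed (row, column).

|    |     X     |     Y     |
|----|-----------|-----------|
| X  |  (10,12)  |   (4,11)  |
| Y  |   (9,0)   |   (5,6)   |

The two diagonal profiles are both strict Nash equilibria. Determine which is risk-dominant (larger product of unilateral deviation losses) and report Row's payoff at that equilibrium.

5

At both X: Row loses 10 − 9 = 1 by deviating; Column loses 12 − 11 = 1. Product = 1·1 = 1.
At both Y: Row loses 5 − 4 = 1 by deviating; Column loses 6 − 0 = 6. Product = 1·6 = 6.
6 > 1, so both Y is risk-dominant. Row's payoff there is 5.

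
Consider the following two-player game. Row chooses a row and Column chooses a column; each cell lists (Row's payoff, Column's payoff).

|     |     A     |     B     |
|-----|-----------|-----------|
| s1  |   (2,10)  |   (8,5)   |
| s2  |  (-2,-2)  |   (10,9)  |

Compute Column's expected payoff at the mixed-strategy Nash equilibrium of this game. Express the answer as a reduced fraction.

Row mixes with probability p on s1, chosen so Column is indifferent: 10p + (-2)(1−p) = 5p + 9(1−p) gives p = 11/16.
Column's expected payoff is 10·11/16 + (-2)·5/16 = 25/4.

25/4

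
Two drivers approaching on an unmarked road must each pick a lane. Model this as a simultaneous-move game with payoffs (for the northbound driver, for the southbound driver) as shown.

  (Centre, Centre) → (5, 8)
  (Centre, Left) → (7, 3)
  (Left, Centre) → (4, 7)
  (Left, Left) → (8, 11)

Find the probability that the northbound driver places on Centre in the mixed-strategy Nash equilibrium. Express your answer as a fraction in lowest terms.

The northbound driver's mix p on Centre must make the southbound driver indifferent between Centre and Left.
The southbound driver's payoff from Centre: 8p + 7(1−p). From Left: 3p + 11(1−p).
Set equal: 5p = 4(1−p) → p = 4/9.

4/9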